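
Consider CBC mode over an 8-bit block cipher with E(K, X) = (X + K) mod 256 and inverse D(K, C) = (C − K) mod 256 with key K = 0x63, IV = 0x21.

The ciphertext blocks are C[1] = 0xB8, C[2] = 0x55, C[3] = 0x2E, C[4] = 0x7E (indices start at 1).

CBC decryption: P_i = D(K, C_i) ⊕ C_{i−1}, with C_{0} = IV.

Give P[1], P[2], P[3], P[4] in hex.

P[1] = 0x74, P[2] = 0x4A, P[3] = 0x9E, P[4] = 0x35

P[1]: D(K, 0xB8) = 0x55; 0x55 ⊕ 0x21 = 0x74.
P[2]: D(K, 0x55) = 0xF2; 0xF2 ⊕ 0xB8 = 0x4A.
P[3]: D(K, 0x2E) = 0xCB; 0xCB ⊕ 0x55 = 0x9E.
P[4]: D(K, 0x7E) = 0x1B; 0x1B ⊕ 0x2E = 0x35.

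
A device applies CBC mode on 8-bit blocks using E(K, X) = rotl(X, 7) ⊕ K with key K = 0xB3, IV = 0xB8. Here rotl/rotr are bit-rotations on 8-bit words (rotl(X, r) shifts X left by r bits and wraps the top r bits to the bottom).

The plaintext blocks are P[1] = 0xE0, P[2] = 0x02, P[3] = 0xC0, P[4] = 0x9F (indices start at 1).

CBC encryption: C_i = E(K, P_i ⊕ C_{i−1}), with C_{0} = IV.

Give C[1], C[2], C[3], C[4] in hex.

C[1]: P[1] ⊕ 0xB8 = 0x58; E(K, 0x58) = 0x9F.
C[2]: P[2] ⊕ 0x9F = 0x9D; E(K, 0x9D) = 0x7D.
C[3]: P[3] ⊕ 0x7D = 0xBD; E(K, 0xBD) = 0x6D.
C[4]: P[4] ⊕ 0x6D = 0xF2; E(K, 0xF2) = 0xCA.

C[1] = 0x9F, C[2] = 0x7D, C[3] = 0x6D, C[4] = 0xCA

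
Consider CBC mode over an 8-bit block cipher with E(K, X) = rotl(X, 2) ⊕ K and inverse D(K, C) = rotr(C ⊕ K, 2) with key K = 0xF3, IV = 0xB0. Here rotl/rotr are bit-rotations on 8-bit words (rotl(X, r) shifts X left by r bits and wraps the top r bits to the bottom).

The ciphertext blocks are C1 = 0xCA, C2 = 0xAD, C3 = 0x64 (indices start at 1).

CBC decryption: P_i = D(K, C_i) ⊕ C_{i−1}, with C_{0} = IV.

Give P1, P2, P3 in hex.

P1: D(K, 0xCA) = 0x4E; 0x4E ⊕ 0xB0 = 0xFE.
P2: D(K, 0xAD) = 0x97; 0x97 ⊕ 0xCA = 0x5D.
P3: D(K, 0x64) = 0xE5; 0xE5 ⊕ 0xAD = 0x48.

P1 = 0xFE, P2 = 0x5D, P3 = 0x48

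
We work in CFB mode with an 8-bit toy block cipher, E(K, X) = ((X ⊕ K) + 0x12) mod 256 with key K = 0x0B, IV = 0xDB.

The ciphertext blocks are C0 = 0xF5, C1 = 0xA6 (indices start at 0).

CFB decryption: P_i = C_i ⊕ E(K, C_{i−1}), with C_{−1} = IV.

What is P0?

P0 = 0x17

P0: E(K, 0xDB) = 0xE2; 0xF5 ⊕ 0xE2 = 0x17.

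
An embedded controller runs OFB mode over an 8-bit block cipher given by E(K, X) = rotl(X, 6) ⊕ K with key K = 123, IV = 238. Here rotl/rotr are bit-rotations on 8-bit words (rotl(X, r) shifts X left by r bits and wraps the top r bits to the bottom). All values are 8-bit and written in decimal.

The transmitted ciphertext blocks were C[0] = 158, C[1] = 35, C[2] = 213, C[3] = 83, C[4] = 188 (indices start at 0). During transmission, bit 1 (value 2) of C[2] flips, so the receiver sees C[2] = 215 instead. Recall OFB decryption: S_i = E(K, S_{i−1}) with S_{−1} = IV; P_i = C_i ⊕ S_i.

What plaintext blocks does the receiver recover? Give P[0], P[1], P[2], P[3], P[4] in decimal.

Only C[2] changed, to 215. In OFB, a change in C_i flips the same bit in P_i only; the keystream is unaffected. Decrypting the received ciphertext:
P[0]: S = E(K, 238) = 192; 158 ⊕ 192 = 94.
P[1]: S = E(K, 192) = 75; 35 ⊕ 75 = 104.
P[2]: S = E(K, 75) = 169; 215 ⊕ 169 = 126.
P[3]: S = E(K, 169) = 17; 83 ⊕ 17 = 66.
P[4]: S = E(K, 17) = 63; 188 ⊕ 63 = 131.
Blocks that differ from the original plaintext: P[2].

P[0] = 94, P[1] = 104, P[2] = 126, P[3] = 66, P[4] = 131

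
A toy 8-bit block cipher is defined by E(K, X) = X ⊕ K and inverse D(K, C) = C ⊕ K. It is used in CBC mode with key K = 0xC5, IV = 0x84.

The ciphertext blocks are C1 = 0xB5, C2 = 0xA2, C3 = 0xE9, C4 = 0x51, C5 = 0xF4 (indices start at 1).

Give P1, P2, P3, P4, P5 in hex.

CBC decryption: P_i = D(K, C_i) ⊕ C_{i−1}, with C_{0} = IV.
P1: D(K, 0xB5) = 0x70; 0x70 ⊕ 0x84 = 0xF4.
P2: D(K, 0xA2) = 0x67; 0x67 ⊕ 0xB5 = 0xD2.
P3: D(K, 0xE9) = 0x2C; 0x2C ⊕ 0xA2 = 0x8E.
P4: D(K, 0x51) = 0x94; 0x94 ⊕ 0xE9 = 0x7D.
P5: D(K, 0xF4) = 0x31; 0x31 ⊕ 0x51 = 0x60.

P1 = 0xF4, P2 = 0xD2, P3 = 0x8E, P4 = 0x7D, P5 = 0x60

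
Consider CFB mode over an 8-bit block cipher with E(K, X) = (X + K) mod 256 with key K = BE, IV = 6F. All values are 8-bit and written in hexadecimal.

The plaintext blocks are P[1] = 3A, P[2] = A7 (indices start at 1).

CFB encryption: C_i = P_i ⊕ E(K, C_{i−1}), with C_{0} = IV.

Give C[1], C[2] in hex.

C[1] = 17, C[2] = 72

C[1]: E(K, 6F) = 2D; 3A ⊕ 2D = 17.
C[2]: E(K, 17) = D5; A7 ⊕ D5 = 72.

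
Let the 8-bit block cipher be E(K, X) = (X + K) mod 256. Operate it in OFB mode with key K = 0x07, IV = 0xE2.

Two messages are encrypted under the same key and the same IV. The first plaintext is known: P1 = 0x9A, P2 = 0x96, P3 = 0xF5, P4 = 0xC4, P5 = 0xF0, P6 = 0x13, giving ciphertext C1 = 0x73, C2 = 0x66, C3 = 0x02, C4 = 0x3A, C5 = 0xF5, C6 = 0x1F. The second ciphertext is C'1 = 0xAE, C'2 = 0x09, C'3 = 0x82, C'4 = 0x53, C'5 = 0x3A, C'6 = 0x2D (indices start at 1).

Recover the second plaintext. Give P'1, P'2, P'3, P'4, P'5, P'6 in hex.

In OFB with a reused IV, both messages share the same keystream S_i, so C_i ⊕ C'_i = P_i ⊕ P'_i and thus P'_i = P_i ⊕ C_i ⊕ C'_i.
P'1: 0x9A ⊕ 0x73 ⊕ 0xAE = 0x47.
P'2: 0x96 ⊕ 0x66 ⊕ 0x09 = 0xF9.
P'3: 0xF5 ⊕ 0x02 ⊕ 0x82 = 0x75.
P'4: 0xC4 ⊕ 0x3A ⊕ 0x53 = 0xAD.
P'5: 0xF0 ⊕ 0xF5 ⊕ 0x3A = 0x3F.
P'6: 0x13 ⊕ 0x1F ⊕ 0x2D = 0x21.

P'1 = 0x47, P'2 = 0xF9, P'3 = 0x75, P'4 = 0xAD, P'5 = 0x3F, P'6 = 0x21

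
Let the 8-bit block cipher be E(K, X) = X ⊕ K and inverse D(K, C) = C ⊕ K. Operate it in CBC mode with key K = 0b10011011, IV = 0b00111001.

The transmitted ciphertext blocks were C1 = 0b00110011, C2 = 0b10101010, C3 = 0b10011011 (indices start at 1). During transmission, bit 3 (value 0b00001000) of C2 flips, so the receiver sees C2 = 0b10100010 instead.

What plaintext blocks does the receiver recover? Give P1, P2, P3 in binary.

CBC decryption: P_i = D(K, C_i) ⊕ C_{i−1}, with C_{0} = IV.
Only C2 changed, to 0b10100010. In CBC, a change in C_i garbles P_i and flips the same bit in P_{i+1}. Decrypting the received ciphertext:
P1: D(K, 0b00110011) = 0b10101000; 0b10101000 ⊕ 0b00111001 = 0b10010001.
P2: D(K, 0b10100010) = 0b00111001; 0b00111001 ⊕ 0b00110011 = 0b00001010.
P3: D(K, 0b10011011) = 0b00000000; 0b00000000 ⊕ 0b10100010 = 0b10100010.
Blocks that differ from the original plaintext: P2, P3.

P1 = 0b10010001, P2 = 0b00001010, P3 = 0b10100010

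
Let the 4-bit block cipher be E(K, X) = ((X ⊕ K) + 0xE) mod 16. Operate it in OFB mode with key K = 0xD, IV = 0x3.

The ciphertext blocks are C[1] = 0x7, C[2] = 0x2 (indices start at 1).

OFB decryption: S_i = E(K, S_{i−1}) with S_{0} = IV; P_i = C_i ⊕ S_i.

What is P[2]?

P[2] = 0xD

P[1]: S = E(K, 0x3) = 0xC; 0x7 ⊕ 0xC = 0xB.
P[2]: S = E(K, 0xC) = 0xF; 0x2 ⊕ 0xF = 0xD.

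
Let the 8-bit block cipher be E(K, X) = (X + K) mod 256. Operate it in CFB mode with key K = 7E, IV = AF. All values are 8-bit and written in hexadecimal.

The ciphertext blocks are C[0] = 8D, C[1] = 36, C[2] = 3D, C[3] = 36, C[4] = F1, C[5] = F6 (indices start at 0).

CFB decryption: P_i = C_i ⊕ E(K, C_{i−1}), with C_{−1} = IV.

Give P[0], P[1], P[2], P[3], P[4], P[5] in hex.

P[0] = A0, P[1] = 3D, P[2] = 89, P[3] = 8D, P[4] = 45, P[5] = 99

P[0]: E(K, AF) = 2D; 8D ⊕ 2D = A0.
P[1]: E(K, 8D) = 0B; 36 ⊕ 0B = 3D.
P[2]: E(K, 36) = B4; 3D ⊕ B4 = 89.
P[3]: E(K, 3D) = BB; 36 ⊕ BB = 8D.
P[4]: E(K, 36) = B4; F1 ⊕ B4 = 45.
P[5]: E(K, F1) = 6F; F6 ⊕ 6F = 99.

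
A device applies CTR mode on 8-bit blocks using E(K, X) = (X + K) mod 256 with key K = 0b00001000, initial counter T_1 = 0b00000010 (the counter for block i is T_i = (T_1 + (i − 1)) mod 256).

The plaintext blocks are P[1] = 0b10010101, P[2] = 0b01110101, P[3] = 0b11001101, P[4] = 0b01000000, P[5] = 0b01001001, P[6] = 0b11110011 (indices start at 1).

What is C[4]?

C[4] = 0b01001101

CTR encryption: S_i = E(K, T_i) where T_i is the counter for block i; C_i = P_i ⊕ S_i.
C[1]: T = 0b00000010, S = E(K, T) = 0b00001010; 0b10010101 ⊕ 0b00001010 = 0b10011111.
C[2]: T = 0b00000011, S = E(K, T) = 0b00001011; 0b01110101 ⊕ 0b00001011 = 0b01111110.
C[3]: T = 0b00000100, S = E(K, T) = 0b00001100; 0b11001101 ⊕ 0b00001100 = 0b11000001.
C[4]: T = 0b00000101, S = E(K, T) = 0b00001101; 0b01000000 ⊕ 0b00001101 = 0b01001101.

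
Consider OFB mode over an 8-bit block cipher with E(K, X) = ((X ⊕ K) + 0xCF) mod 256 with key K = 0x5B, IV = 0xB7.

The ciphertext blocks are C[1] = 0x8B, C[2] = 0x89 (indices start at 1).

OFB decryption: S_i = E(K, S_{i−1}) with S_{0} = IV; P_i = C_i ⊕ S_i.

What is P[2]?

P[1]: S = E(K, 0xB7) = 0xBB; 0x8B ⊕ 0xBB = 0x30.
P[2]: S = E(K, 0xBB) = 0xAF; 0x89 ⊕ 0xAF = 0x26.

P[2] = 0x26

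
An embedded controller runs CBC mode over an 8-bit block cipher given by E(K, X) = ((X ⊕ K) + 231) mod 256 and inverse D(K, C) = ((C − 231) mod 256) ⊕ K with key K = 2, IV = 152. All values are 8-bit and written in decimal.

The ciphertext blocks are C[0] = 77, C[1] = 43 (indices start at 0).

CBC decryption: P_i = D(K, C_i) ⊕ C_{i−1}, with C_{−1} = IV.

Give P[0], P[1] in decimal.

P[0] = 252, P[1] = 11

P[0]: D(K, 77) = 100; 100 ⊕ 152 = 252.
P[1]: D(K, 43) = 70; 70 ⊕ 77 = 11.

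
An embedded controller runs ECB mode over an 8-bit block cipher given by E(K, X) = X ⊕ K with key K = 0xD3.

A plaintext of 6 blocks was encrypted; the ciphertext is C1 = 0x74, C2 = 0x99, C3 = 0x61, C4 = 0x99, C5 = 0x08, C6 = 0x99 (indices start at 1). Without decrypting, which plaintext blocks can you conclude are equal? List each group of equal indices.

P2 = P4 = P6

ECB encrypts each block independently with the same key, so equal ciphertext blocks imply equal plaintext blocks.
C2 = C4 = C6 = 0x99, so P2 = P4 = P6.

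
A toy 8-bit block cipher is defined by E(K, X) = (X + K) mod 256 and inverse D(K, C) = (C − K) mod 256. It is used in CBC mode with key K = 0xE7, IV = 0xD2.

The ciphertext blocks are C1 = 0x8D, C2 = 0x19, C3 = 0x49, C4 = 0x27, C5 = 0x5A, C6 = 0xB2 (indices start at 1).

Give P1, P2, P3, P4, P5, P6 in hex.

P1 = 0x74, P2 = 0xBF, P3 = 0x7B, P4 = 0x09, P5 = 0x54, P6 = 0x91

CBC decryption: P_i = D(K, C_i) ⊕ C_{i−1}, with C_{0} = IV.
P1: D(K, 0x8D) = 0xA6; 0xA6 ⊕ 0xD2 = 0x74.
P2: D(K, 0x19) = 0x32; 0x32 ⊕ 0x8D = 0xBF.
P3: D(K, 0x49) = 0x62; 0x62 ⊕ 0x19 = 0x7B.
P4: D(K, 0x27) = 0x40; 0x40 ⊕ 0x49 = 0x09.
P5: D(K, 0x5A) = 0x73; 0x73 ⊕ 0x27 = 0x54.
P6: D(K, 0xB2) = 0xCB; 0xCB ⊕ 0x5A = 0x91.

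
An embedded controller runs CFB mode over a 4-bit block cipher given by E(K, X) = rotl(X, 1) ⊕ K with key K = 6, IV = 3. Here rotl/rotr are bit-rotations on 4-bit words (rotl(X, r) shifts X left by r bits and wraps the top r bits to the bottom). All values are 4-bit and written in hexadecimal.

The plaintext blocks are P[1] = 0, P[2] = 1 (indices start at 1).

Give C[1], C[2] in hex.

C[1] = 0, C[2] = 7

CFB encryption: C_i = P_i ⊕ E(K, C_{i−1}), with C_{0} = IV.
C[1]: E(K, 3) = 0; 0 ⊕ 0 = 0.
C[2]: E(K, 0) = 6; 1 ⊕ 6 = 7.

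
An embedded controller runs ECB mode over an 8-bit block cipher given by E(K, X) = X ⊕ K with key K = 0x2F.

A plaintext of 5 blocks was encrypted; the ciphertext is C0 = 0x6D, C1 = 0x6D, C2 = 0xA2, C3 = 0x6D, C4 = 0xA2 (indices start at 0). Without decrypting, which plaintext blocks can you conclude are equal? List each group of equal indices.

P0 = P1 = P3; P2 = P4

ECB encrypts each block independently with the same key, so equal ciphertext blocks imply equal plaintext blocks.
C0 = C1 = C3 = 0x6D, so P0 = P1 = P3.
C2 = C4 = 0xA2, so P2 = P4.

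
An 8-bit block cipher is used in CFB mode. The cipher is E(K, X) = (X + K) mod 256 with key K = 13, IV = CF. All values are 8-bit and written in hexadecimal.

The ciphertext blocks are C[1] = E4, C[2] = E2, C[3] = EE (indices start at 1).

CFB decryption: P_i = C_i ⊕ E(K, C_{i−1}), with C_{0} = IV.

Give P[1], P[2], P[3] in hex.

P[1] = 06, P[2] = 15, P[3] = 1B

P[1]: E(K, CF) = E2; E4 ⊕ E2 = 06.
P[2]: E(K, E4) = F7; E2 ⊕ F7 = 15.
P[3]: E(K, E2) = F5; EE ⊕ F5 = 1B.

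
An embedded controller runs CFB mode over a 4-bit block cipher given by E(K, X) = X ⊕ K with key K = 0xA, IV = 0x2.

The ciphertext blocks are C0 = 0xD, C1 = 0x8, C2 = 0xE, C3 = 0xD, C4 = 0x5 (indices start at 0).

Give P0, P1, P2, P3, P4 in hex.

CFB decryption: P_i = C_i ⊕ E(K, C_{i−1}), with C_{−1} = IV.
P0: E(K, 0x2) = 0x8; 0xD ⊕ 0x8 = 0x5.
P1: E(K, 0xD) = 0x7; 0x8 ⊕ 0x7 = 0xF.
P2: E(K, 0x8) = 0x2; 0xE ⊕ 0x2 = 0xC.
P3: E(K, 0xE) = 0x4; 0xD ⊕ 0x4 = 0x9.
P4: E(K, 0xD) = 0x7; 0x5 ⊕ 0x7 = 0x2.

P0 = 0x5, P1 = 0xF, P2 = 0xC, P3 = 0x9, P4 = 0x2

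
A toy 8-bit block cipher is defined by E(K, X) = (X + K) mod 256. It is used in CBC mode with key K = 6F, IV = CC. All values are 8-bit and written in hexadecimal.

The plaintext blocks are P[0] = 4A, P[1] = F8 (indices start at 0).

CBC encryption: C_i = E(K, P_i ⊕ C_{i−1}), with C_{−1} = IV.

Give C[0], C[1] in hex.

C[0] = F5, C[1] = 7C

C[0]: P[0] ⊕ CC = 86; E(K, 86) = F5.
C[1]: P[1] ⊕ F5 = 0D; E(K, 0D) = 7C.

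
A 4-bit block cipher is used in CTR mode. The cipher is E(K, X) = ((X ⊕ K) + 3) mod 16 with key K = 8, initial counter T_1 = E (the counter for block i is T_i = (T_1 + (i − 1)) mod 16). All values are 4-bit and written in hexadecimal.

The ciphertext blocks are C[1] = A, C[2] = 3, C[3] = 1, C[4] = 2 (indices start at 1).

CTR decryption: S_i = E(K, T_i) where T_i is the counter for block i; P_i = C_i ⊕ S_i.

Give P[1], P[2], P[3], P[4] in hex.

P[1]: T = E, S = E(K, T) = 9; A ⊕ 9 = 3.
P[2]: T = F, S = E(K, T) = A; 3 ⊕ A = 9.
P[3]: T = 0, S = E(K, T) = B; 1 ⊕ B = A.
P[4]: T = 1, S = E(K, T) = C; 2 ⊕ C = E.

P[1] = 3, P[2] = 9, P[3] = A, P[4] = E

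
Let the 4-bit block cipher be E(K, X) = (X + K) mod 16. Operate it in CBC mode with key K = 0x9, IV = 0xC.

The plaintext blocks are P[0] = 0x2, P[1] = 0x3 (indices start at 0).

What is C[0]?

C[0] = 0x7

CBC encryption: C_i = E(K, P_i ⊕ C_{i−1}), with C_{−1} = IV.
C[0]: P[0] ⊕ 0xC = 0xE; E(K, 0xE) = 0x7.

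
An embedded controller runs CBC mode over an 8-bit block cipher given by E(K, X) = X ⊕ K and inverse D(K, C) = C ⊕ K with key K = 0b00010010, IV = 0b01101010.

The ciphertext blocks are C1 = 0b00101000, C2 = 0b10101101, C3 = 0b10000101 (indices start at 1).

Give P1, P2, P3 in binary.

P1 = 0b01010000, P2 = 0b10010111, P3 = 0b00111010

CBC decryption: P_i = D(K, C_i) ⊕ C_{i−1}, with C_{0} = IV.
P1: D(K, 0b00101000) = 0b00111010; 0b00111010 ⊕ 0b01101010 = 0b01010000.
P2: D(K, 0b10101101) = 0b10111111; 0b10111111 ⊕ 0b00101000 = 0b10010111.
P3: D(K, 0b10000101) = 0b10010111; 0b10010111 ⊕ 0b10101101 = 0b00111010.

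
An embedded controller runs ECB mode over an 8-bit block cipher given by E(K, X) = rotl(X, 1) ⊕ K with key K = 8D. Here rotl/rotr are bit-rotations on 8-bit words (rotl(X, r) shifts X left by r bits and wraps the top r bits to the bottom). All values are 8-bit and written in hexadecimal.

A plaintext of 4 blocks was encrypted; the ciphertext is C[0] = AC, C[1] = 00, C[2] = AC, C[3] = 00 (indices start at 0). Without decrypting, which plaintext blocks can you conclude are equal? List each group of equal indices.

P[0] = P[2]; P[1] = P[3]

ECB encrypts each block independently with the same key, so equal ciphertext blocks imply equal plaintext blocks.
C[0] = C[2] = AC, so P[0] = P[2].
C[1] = C[3] = 00, so P[1] = P[3].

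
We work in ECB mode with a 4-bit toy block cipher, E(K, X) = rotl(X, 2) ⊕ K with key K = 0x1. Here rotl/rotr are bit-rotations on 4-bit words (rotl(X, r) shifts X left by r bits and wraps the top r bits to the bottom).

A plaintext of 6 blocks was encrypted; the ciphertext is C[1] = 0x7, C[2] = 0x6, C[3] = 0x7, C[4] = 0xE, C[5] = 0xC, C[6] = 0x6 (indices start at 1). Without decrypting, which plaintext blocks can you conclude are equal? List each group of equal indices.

ECB encrypts each block independently with the same key, so equal ciphertext blocks imply equal plaintext blocks.
C[1] = C[3] = 0x7, so P[1] = P[3].
C[2] = C[6] = 0x6, so P[2] = P[6].

P[1] = P[3]; P[2] = P[6]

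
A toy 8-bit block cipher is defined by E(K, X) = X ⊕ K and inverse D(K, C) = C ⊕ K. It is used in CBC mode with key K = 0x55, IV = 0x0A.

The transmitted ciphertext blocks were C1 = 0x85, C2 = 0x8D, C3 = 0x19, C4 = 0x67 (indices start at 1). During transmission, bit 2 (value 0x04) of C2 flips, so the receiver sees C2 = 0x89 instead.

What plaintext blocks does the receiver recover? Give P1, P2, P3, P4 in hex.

CBC decryption: P_i = D(K, C_i) ⊕ C_{i−1}, with C_{0} = IV.
Only C2 changed, to 0x89. In CBC, a change in C_i garbles P_i and flips the same bit in P_{i+1}. Decrypting the received ciphertext:
P1: D(K, 0x85) = 0xD0; 0xD0 ⊕ 0x0A = 0xDA.
P2: D(K, 0x89) = 0xDC; 0xDC ⊕ 0x85 = 0x59.
P3: D(K, 0x19) = 0x4C; 0x4C ⊕ 0x89 = 0xC5.
P4: D(K, 0x67) = 0x32; 0x32 ⊕ 0x19 = 0x2B.
Blocks that differ from the original plaintext: P2, P3.

P1 = 0xDA, P2 = 0x59, P3 = 0xC5, P4 = 0x2B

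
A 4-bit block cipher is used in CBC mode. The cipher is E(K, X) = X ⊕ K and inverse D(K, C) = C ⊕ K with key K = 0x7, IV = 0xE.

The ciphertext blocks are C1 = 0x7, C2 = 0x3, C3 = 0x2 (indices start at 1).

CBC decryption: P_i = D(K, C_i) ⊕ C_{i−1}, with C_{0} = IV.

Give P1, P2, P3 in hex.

P1: D(K, 0x7) = 0x0; 0x0 ⊕ 0xE = 0xE.
P2: D(K, 0x3) = 0x4; 0x4 ⊕ 0x7 = 0x3.
P3: D(K, 0x2) = 0x5; 0x5 ⊕ 0x3 = 0x6.

P1 = 0xE, P2 = 0x3, P3 = 0x6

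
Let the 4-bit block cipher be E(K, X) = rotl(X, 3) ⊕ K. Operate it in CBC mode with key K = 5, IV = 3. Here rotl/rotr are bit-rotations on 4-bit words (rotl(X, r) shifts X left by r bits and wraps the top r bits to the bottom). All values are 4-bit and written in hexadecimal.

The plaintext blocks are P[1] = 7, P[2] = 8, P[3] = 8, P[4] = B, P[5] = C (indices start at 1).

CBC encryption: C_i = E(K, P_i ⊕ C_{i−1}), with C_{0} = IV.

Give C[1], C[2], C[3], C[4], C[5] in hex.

C[1] = 7, C[2] = A, C[3] = 4, C[4] = A, C[5] = 6

C[1]: P[1] ⊕ 3 = 4; E(K, 4) = 7.
C[2]: P[2] ⊕ 7 = F; E(K, F) = A.
C[3]: P[3] ⊕ A = 2; E(K, 2) = 4.
C[4]: P[4] ⊕ 4 = F; E(K, F) = A.
C[5]: P[5] ⊕ A = 6; E(K, 6) = 6.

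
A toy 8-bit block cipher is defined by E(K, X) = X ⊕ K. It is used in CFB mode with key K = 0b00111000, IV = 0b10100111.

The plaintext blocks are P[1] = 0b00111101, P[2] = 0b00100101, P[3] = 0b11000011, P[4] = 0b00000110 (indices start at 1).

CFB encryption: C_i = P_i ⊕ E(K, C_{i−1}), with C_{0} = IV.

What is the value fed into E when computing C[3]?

C[1]: E(K, 0b10100111) = 0b10011111; 0b00111101 ⊕ 0b10011111 = 0b10100010.
C[2]: E(K, 0b10100010) = 0b10011010; 0b00100101 ⊕ 0b10011010 = 0b10111111.
C[3]: E(K, 0b10111111) = 0b10000111; 0b11000011 ⊕ 0b10000111 = 0b01000100.
So the input to E for block [3] is 0b10111111.

0b10111111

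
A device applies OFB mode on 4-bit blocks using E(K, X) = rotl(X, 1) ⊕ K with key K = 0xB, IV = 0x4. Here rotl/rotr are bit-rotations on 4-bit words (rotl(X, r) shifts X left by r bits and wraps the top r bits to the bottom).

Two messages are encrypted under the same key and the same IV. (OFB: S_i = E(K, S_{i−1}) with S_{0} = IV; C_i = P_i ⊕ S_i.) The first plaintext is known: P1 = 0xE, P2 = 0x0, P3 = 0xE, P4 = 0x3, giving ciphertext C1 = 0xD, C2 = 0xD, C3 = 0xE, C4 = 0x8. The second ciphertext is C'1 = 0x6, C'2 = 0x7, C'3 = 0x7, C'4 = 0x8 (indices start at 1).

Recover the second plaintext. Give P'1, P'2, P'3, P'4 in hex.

P'1 = 0x5, P'2 = 0xA, P'3 = 0x7, P'4 = 0x3

In OFB with a reused IV, both messages share the same keystream S_i, so C_i ⊕ C'_i = P_i ⊕ P'_i and thus P'_i = P_i ⊕ C_i ⊕ C'_i.
P'1: 0xE ⊕ 0xD ⊕ 0x6 = 0x5.
P'2: 0x0 ⊕ 0xD ⊕ 0x7 = 0xA.
P'3: 0xE ⊕ 0xE ⊕ 0x7 = 0x7.
P'4: 0x3 ⊕ 0x8 ⊕ 0x8 = 0x3.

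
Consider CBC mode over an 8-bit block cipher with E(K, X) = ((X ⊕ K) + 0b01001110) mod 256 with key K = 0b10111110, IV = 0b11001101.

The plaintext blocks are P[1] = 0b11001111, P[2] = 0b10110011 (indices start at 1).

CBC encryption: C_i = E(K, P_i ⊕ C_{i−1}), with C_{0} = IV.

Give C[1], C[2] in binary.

C[1] = 0b00001010, C[2] = 0b01010101

C[1]: P[1] ⊕ 0b11001101 = 0b00000010; E(K, 0b00000010) = 0b00001010.
C[2]: P[2] ⊕ 0b00001010 = 0b10111001; E(K, 0b10111001) = 0b01010101.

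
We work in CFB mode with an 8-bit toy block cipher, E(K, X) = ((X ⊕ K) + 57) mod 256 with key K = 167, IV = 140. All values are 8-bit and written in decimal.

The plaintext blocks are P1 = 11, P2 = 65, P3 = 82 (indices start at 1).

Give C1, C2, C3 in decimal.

C1 = 111, C2 = 64, C3 = 114

CFB encryption: C_i = P_i ⊕ E(K, C_{i−1}), with C_{0} = IV.
C1: E(K, 140) = 100; 11 ⊕ 100 = 111.
C2: E(K, 111) = 1; 65 ⊕ 1 = 64.
C3: E(K, 64) = 32; 82 ⊕ 32 = 114.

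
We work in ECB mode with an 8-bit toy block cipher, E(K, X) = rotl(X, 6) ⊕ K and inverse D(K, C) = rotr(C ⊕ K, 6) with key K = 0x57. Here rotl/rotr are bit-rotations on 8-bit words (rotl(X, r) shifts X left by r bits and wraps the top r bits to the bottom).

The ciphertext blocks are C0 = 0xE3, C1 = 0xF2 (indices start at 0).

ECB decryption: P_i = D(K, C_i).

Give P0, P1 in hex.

P0: D(K, 0xE3) = 0xD2.
P1: D(K, 0xF2) = 0x96.

P0 = 0xD2, P1 = 0x96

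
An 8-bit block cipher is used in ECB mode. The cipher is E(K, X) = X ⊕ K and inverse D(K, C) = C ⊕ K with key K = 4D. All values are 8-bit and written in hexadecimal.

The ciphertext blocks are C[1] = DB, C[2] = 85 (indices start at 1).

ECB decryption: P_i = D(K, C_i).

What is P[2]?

P[2] = C8

P[2]: D(K, 85) = C8.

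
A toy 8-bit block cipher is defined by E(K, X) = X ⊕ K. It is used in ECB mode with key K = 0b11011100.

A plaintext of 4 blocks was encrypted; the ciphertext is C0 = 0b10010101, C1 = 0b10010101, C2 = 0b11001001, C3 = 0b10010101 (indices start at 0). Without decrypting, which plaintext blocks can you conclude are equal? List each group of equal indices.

ECB encrypts each block independently with the same key, so equal ciphertext blocks imply equal plaintext blocks.
C0 = C1 = C3 = 0b10010101, so P0 = P1 = P3.

P0 = P1 = P3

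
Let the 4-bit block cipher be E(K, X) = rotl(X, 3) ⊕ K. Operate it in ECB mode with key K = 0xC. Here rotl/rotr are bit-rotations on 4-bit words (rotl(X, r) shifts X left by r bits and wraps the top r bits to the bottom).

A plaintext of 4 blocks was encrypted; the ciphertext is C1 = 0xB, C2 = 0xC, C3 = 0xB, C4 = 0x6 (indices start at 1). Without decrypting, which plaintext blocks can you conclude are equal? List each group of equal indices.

ECB encrypts each block independently with the same key, so equal ciphertext blocks imply equal plaintext blocks.
C1 = C3 = 0xB, so P1 = P3.

P1 = P3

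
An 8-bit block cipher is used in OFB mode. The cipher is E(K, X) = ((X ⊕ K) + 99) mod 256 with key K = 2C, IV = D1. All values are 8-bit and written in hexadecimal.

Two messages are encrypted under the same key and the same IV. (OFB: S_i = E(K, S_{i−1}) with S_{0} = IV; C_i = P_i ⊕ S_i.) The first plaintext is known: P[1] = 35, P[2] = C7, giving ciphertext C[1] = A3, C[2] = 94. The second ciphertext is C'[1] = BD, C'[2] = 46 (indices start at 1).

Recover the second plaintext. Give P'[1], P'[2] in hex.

P'[1] = 2B, P'[2] = 15

In OFB with a reused IV, both messages share the same keystream S_i, so C_i ⊕ C'_i = P_i ⊕ P'_i and thus P'_i = P_i ⊕ C_i ⊕ C'_i.
P'[1]: 35 ⊕ A3 ⊕ BD = 2B.
P'[2]: C7 ⊕ 94 ⊕ 46 = 15.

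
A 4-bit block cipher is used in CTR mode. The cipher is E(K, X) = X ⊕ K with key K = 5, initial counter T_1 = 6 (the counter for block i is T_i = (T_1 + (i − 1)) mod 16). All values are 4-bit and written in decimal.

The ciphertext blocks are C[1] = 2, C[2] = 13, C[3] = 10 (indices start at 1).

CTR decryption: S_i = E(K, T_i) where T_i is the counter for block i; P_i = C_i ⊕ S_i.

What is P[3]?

P[3] = 7

P[3]: T = 8, S = E(K, T) = 13; 10 ⊕ 13 = 7.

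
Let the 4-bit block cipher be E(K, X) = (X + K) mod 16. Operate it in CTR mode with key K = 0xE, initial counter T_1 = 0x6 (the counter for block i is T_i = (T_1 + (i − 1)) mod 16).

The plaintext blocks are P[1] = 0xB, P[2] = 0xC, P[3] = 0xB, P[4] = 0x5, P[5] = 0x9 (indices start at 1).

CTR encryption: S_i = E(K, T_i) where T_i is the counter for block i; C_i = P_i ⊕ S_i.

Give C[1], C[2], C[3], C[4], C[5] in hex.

C[1]: T = 0x6, S = E(K, T) = 0x4; 0xB ⊕ 0x4 = 0xF.
C[2]: T = 0x7, S = E(K, T) = 0x5; 0xC ⊕ 0x5 = 0x9.
C[3]: T = 0x8, S = E(K, T) = 0x6; 0xB ⊕ 0x6 = 0xD.
C[4]: T = 0x9, S = E(K, T) = 0x7; 0x5 ⊕ 0x7 = 0x2.
C[5]: T = 0xA, S = E(K, T) = 0x8; 0x9 ⊕ 0x8 = 0x1.

C[1] = 0xF, C[2] = 0x9, C[3] = 0xD, C[4] = 0x2, C[5] = 0x1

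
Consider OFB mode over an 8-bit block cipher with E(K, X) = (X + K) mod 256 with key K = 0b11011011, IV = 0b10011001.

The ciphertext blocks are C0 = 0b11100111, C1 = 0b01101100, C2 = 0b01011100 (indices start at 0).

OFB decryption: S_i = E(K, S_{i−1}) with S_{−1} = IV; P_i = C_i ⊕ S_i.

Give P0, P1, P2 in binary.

P0: S = E(K, 0b10011001) = 0b01110100; 0b11100111 ⊕ 0b01110100 = 0b10010011.
P1: S = E(K, 0b01110100) = 0b01001111; 0b01101100 ⊕ 0b01001111 = 0b00100011.
P2: S = E(K, 0b01001111) = 0b00101010; 0b01011100 ⊕ 0b00101010 = 0b01110110.

P0 = 0b10010011, P1 = 0b00100011, P2 = 0b01110110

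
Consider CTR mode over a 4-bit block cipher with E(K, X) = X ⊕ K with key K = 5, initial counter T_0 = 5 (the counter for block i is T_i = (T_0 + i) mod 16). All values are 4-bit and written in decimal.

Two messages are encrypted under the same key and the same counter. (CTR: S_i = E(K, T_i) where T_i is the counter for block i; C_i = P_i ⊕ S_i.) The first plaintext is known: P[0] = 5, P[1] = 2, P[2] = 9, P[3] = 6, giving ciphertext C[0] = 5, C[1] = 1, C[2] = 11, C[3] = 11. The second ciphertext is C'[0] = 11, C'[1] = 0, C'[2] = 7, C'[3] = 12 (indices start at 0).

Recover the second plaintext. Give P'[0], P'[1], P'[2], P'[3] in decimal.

P'[0] = 11, P'[1] = 3, P'[2] = 5, P'[3] = 1

In CTR with a reused counter, both messages share the same keystream S_i, so C_i ⊕ C'_i = P_i ⊕ P'_i and thus P'_i = P_i ⊕ C_i ⊕ C'_i.
P'[0]: 5 ⊕ 5 ⊕ 11 = 11.
P'[1]: 2 ⊕ 1 ⊕ 0 = 3.
P'[2]: 9 ⊕ 11 ⊕ 7 = 5.
P'[3]: 6 ⊕ 11 ⊕ 12 = 1.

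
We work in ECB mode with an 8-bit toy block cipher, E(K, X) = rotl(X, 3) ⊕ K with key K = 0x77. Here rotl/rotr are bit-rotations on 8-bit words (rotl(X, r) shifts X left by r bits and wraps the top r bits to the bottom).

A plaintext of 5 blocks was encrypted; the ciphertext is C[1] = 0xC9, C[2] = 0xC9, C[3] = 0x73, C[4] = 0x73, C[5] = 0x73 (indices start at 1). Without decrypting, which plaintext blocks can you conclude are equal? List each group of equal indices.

ECB encrypts each block independently with the same key, so equal ciphertext blocks imply equal plaintext blocks.
C[1] = C[2] = 0xC9, so P[1] = P[2].
C[3] = C[4] = C[5] = 0x73, so P[3] = P[4] = P[5].

P[1] = P[2]; P[3] = P[4] = P[5]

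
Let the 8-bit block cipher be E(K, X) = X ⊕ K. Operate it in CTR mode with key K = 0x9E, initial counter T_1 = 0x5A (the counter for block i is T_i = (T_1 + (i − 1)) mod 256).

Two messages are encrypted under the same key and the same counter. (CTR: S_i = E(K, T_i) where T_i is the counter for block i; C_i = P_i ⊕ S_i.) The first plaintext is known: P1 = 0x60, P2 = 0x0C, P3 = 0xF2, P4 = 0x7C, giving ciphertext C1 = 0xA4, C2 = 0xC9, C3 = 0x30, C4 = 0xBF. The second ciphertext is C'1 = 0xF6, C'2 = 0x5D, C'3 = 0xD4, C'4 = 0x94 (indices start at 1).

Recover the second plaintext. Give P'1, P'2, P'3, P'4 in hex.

In CTR with a reused counter, both messages share the same keystream S_i, so C_i ⊕ C'_i = P_i ⊕ P'_i and thus P'_i = P_i ⊕ C_i ⊕ C'_i.
P'1: 0x60 ⊕ 0xA4 ⊕ 0xF6 = 0x32.
P'2: 0x0C ⊕ 0xC9 ⊕ 0x5D = 0x98.
P'3: 0xF2 ⊕ 0x30 ⊕ 0xD4 = 0x16.
P'4: 0x7C ⊕ 0xBF ⊕ 0x94 = 0x57.

P'1 = 0x32, P'2 = 0x98, P'3 = 0x16, P'4 = 0x57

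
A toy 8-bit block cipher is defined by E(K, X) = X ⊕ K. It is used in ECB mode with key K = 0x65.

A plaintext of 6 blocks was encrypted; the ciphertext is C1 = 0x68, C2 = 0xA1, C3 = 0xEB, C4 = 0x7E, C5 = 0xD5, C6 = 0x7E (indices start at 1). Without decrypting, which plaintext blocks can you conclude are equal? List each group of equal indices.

ECB encrypts each block independently with the same key, so equal ciphertext blocks imply equal plaintext blocks.
C4 = C6 = 0x7E, so P4 = P6.

P4 = P6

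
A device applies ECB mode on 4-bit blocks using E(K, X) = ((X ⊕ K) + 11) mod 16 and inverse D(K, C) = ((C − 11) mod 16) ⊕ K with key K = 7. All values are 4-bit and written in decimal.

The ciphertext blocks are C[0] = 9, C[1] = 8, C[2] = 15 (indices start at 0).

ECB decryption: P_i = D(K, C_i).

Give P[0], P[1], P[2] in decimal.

P[0] = 9, P[1] = 10, P[2] = 3

P[0]: D(K, 9) = 9.
P[1]: D(K, 8) = 10.
P[2]: D(K, 15) = 3.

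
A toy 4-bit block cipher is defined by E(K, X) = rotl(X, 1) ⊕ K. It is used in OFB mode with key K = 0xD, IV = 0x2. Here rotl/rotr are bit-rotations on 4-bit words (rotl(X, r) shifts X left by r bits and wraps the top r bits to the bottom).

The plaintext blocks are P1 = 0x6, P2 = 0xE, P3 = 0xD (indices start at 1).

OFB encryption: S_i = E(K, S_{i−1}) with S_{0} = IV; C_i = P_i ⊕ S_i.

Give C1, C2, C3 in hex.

C1: S = E(K, 0x2) = 0x9; 0x6 ⊕ 0x9 = 0xF.
C2: S = E(K, 0x9) = 0xE; 0xE ⊕ 0xE = 0x0.
C3: S = E(K, 0xE) = 0x0; 0xD ⊕ 0x0 = 0xD.

C1 = 0xF, C2 = 0x0, C3 = 0xD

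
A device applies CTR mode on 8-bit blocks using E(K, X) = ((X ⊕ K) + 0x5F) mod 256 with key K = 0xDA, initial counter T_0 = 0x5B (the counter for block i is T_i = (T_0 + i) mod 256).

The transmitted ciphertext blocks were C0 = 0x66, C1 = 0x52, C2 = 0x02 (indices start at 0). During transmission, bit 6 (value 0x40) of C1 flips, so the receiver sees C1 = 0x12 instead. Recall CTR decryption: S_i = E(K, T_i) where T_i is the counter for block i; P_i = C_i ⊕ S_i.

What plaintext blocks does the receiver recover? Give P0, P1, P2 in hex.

Only C1 changed, to 0x12. In CTR, a change in C_i flips the same bit in P_i only; the keystream is unaffected. Decrypting the received ciphertext:
P0: T = 0x5B, S = E(K, T) = 0xE0; 0x66 ⊕ 0xE0 = 0x86.
P1: T = 0x5C, S = E(K, T) = 0xE5; 0x12 ⊕ 0xE5 = 0xF7.
P2: T = 0x5D, S = E(K, T) = 0xE6; 0x02 ⊕ 0xE6 = 0xE4.
Blocks that differ from the original plaintext: P1.

P0 = 0x86, P1 = 0xF7, P2 = 0xE4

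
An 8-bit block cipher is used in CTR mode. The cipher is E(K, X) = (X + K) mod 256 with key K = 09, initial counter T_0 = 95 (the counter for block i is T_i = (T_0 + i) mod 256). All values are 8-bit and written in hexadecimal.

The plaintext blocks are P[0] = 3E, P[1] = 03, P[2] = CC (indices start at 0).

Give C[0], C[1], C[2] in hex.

C[0] = A0, C[1] = 9C, C[2] = 6C

CTR encryption: S_i = E(K, T_i) where T_i is the counter for block i; C_i = P_i ⊕ S_i.
C[0]: T = 95, S = E(K, T) = 9E; 3E ⊕ 9E = A0.
C[1]: T = 96, S = E(K, T) = 9F; 03 ⊕ 9F = 9C.
C[2]: T = 97, S = E(K, T) = A0; CC ⊕ A0 = 6C.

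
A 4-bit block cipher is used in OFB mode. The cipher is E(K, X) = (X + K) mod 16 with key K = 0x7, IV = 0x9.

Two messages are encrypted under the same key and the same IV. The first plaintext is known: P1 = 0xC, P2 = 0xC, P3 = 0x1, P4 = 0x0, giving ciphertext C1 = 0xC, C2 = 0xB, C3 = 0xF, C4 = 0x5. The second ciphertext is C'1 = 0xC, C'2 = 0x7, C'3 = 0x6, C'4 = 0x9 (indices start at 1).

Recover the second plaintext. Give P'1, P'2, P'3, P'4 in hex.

In OFB with a reused IV, both messages share the same keystream S_i, so C_i ⊕ C'_i = P_i ⊕ P'_i and thus P'_i = P_i ⊕ C_i ⊕ C'_i.
P'1: 0xC ⊕ 0xC ⊕ 0xC = 0xC.
P'2: 0xC ⊕ 0xB ⊕ 0x7 = 0x0.
P'3: 0x1 ⊕ 0xF ⊕ 0x6 = 0x8.
P'4: 0x0 ⊕ 0x5 ⊕ 0x9 = 0xC.

P'1 = 0xC, P'2 = 0x0, P'3 = 0x8, P'4 = 0xC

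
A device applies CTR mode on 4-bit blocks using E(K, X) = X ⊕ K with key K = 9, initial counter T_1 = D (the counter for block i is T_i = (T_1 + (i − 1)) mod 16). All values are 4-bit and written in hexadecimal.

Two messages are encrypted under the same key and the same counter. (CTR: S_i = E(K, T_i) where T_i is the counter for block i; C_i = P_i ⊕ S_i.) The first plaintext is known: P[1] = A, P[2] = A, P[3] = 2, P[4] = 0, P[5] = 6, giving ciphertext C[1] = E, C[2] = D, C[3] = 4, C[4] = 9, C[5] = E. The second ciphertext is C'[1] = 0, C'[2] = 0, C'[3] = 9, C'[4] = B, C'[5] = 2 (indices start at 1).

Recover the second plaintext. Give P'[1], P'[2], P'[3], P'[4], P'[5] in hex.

P'[1] = 4, P'[2] = 7, P'[3] = F, P'[4] = 2, P'[5] = A

In CTR with a reused counter, both messages share the same keystream S_i, so C_i ⊕ C'_i = P_i ⊕ P'_i and thus P'_i = P_i ⊕ C_i ⊕ C'_i.
P'[1]: A ⊕ E ⊕ 0 = 4.
P'[2]: A ⊕ D ⊕ 0 = 7.
P'[3]: 2 ⊕ 4 ⊕ 9 = F.
P'[4]: 0 ⊕ 9 ⊕ B = 2.
P'[5]: 6 ⊕ E ⊕ 2 = A.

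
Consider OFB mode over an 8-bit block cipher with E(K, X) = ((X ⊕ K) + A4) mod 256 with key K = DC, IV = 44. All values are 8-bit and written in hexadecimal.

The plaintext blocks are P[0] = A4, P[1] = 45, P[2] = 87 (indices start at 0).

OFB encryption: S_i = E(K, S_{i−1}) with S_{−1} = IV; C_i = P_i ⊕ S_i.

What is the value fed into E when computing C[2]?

84

C[0]: S = E(K, 44) = 3C; A4 ⊕ 3C = 98.
C[1]: S = E(K, 3C) = 84; 45 ⊕ 84 = C1.
C[2]: S = E(K, 84) = FC; 87 ⊕ FC = 7B.
So the input to E for block [2] is 84.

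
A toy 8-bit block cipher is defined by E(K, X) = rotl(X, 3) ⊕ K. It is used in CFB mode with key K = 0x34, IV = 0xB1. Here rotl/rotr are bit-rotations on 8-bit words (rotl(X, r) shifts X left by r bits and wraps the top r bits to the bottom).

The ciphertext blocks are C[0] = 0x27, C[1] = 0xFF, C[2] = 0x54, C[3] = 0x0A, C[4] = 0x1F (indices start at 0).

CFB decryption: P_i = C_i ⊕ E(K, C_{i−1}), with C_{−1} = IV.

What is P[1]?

P[1]: E(K, 0x27) = 0x0D; 0xFF ⊕ 0x0D = 0xF2.

P[1] = 0xF2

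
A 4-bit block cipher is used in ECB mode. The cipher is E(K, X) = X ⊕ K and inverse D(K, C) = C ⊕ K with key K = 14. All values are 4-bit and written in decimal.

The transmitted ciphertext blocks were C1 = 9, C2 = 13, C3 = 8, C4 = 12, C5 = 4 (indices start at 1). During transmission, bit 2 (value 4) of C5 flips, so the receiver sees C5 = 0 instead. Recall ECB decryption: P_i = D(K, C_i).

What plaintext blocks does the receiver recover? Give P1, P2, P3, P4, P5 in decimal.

P1 = 7, P2 = 3, P3 = 6, P4 = 2, P5 = 14

Only C5 changed, to 0. In ECB, a change in C_i affects only P_i. Decrypting the received ciphertext:
P1: D(K, 9) = 7.
P2: D(K, 13) = 3.
P3: D(K, 8) = 6.
P4: D(K, 12) = 2.
P5: D(K, 0) = 14.
Blocks that differ from the original plaintext: P5.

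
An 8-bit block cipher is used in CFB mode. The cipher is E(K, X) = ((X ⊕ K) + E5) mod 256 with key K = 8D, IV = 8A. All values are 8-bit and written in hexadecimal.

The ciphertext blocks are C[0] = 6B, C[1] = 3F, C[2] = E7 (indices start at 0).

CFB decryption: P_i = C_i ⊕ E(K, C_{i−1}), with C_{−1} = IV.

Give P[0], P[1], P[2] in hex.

P[0]: E(K, 8A) = EC; 6B ⊕ EC = 87.
P[1]: E(K, 6B) = CB; 3F ⊕ CB = F4.
P[2]: E(K, 3F) = 97; E7 ⊕ 97 = 70.

P[0] = 87, P[1] = F4, P[2] = 70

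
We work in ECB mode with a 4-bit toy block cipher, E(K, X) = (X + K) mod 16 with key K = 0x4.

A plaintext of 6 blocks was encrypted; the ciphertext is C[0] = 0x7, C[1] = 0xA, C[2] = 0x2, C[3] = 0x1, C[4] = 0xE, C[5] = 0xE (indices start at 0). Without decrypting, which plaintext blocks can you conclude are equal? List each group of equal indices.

ECB encrypts each block independently with the same key, so equal ciphertext blocks imply equal plaintext blocks.
C[4] = C[5] = 0xE, so P[4] = P[5].

P[4] = P[5]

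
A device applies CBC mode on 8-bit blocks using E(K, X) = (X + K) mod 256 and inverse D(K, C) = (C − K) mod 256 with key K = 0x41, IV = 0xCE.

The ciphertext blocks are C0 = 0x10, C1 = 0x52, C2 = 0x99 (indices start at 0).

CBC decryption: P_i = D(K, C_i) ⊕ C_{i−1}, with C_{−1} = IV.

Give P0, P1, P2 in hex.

P0 = 0x01, P1 = 0x01, P2 = 0x0A

P0: D(K, 0x10) = 0xCF; 0xCF ⊕ 0xCE = 0x01.
P1: D(K, 0x52) = 0x11; 0x11 ⊕ 0x10 = 0x01.
P2: D(K, 0x99) = 0x58; 0x58 ⊕ 0x52 = 0x0A.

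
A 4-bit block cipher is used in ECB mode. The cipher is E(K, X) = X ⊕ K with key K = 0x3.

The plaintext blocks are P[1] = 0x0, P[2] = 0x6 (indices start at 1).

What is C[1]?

C[1] = 0x3

ECB encryption: C_i = E(K, P_i).
C[1]: E(K, 0x0) = 0x3.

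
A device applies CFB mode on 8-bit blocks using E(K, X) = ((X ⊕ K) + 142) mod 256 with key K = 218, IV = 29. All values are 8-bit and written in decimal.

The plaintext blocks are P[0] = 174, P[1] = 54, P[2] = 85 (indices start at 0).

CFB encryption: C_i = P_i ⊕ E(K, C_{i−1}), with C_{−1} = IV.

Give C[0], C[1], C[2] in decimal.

C[0] = 251, C[1] = 153, C[2] = 132

C[0]: E(K, 29) = 85; 174 ⊕ 85 = 251.
C[1]: E(K, 251) = 175; 54 ⊕ 175 = 153.
C[2]: E(K, 153) = 209; 85 ⊕ 209 = 132.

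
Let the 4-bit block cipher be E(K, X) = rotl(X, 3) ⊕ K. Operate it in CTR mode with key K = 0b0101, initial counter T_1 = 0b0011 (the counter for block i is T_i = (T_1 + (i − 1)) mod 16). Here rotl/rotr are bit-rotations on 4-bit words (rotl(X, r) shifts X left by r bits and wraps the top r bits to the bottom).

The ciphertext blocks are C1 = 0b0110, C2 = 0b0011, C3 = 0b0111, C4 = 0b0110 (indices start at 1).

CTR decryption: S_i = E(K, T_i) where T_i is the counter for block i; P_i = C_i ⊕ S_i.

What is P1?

P1: T = 0b0011, S = E(K, T) = 0b1100; 0b0110 ⊕ 0b1100 = 0b1010.

P1 = 0b1010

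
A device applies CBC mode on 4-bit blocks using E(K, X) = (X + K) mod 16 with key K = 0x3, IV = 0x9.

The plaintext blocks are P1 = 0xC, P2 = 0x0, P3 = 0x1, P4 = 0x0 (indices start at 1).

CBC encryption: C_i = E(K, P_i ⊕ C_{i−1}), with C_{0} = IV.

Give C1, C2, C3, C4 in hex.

C1: P1 ⊕ 0x9 = 0x5; E(K, 0x5) = 0x8.
C2: P2 ⊕ 0x8 = 0x8; E(K, 0x8) = 0xB.
C3: P3 ⊕ 0xB = 0xA; E(K, 0xA) = 0xD.
C4: P4 ⊕ 0xD = 0xD; E(K, 0xD) = 0x0.

C1 = 0x8, C2 = 0xB, C3 = 0xD, C4 = 0x0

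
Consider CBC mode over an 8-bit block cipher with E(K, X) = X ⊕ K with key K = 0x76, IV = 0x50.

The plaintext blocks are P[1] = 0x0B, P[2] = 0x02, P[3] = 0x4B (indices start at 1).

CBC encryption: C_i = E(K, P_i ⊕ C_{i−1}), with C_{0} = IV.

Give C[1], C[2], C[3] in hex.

C[1]: P[1] ⊕ 0x50 = 0x5B; E(K, 0x5B) = 0x2D.
C[2]: P[2] ⊕ 0x2D = 0x2F; E(K, 0x2F) = 0x59.
C[3]: P[3] ⊕ 0x59 = 0x12; E(K, 0x12) = 0x64.

C[1] = 0x2D, C[2] = 0x59, C[3] = 0x64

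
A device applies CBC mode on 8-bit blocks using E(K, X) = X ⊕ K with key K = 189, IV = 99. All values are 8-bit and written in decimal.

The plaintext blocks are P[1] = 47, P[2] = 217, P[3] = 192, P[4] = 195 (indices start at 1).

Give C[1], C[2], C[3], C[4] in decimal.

C[1] = 241, C[2] = 149, C[3] = 232, C[4] = 150

CBC encryption: C_i = E(K, P_i ⊕ C_{i−1}), with C_{0} = IV.
C[1]: P[1] ⊕ 99 = 76; E(K, 76) = 241.
C[2]: P[2] ⊕ 241 = 40; E(K, 40) = 149.
C[3]: P[3] ⊕ 149 = 85; E(K, 85) = 232.
C[4]: P[4] ⊕ 232 = 43; E(K, 43) = 150.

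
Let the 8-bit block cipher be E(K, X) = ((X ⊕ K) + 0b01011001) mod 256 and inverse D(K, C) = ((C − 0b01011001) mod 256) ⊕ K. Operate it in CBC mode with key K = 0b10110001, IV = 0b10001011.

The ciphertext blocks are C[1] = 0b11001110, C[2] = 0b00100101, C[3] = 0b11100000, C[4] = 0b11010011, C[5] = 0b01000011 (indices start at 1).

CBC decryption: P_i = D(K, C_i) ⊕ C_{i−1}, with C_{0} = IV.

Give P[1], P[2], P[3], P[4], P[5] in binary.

P[1]: D(K, 0b11001110) = 0b11000100; 0b11000100 ⊕ 0b10001011 = 0b01001111.
P[2]: D(K, 0b00100101) = 0b01111101; 0b01111101 ⊕ 0b11001110 = 0b10110011.
P[3]: D(K, 0b11100000) = 0b00110110; 0b00110110 ⊕ 0b00100101 = 0b00010011.
P[4]: D(K, 0b11010011) = 0b11001011; 0b11001011 ⊕ 0b11100000 = 0b00101011.
P[5]: D(K, 0b01000011) = 0b01011011; 0b01011011 ⊕ 0b11010011 = 0b10001000.

P[1] = 0b01001111, P[2] = 0b10110011, P[3] = 0b00010011, P[4] = 0b00101011, P[5] = 0b10001000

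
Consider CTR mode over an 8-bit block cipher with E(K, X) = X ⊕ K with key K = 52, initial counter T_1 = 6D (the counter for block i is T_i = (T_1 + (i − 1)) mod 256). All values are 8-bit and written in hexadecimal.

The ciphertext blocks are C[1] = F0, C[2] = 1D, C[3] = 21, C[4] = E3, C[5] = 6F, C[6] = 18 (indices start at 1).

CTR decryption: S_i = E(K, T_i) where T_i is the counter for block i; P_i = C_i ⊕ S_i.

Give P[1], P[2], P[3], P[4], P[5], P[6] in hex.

P[1] = CF, P[2] = 21, P[3] = 1C, P[4] = C1, P[5] = 4C, P[6] = 38

P[1]: T = 6D, S = E(K, T) = 3F; F0 ⊕ 3F = CF.
P[2]: T = 6E, S = E(K, T) = 3C; 1D ⊕ 3C = 21.
P[3]: T = 6F, S = E(K, T) = 3D; 21 ⊕ 3D = 1C.
P[4]: T = 70, S = E(K, T) = 22; E3 ⊕ 22 = C1.
P[5]: T = 71, S = E(K, T) = 23; 6F ⊕ 23 = 4C.
P[6]: T = 72, S = E(K, T) = 20; 18 ⊕ 20 = 38.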